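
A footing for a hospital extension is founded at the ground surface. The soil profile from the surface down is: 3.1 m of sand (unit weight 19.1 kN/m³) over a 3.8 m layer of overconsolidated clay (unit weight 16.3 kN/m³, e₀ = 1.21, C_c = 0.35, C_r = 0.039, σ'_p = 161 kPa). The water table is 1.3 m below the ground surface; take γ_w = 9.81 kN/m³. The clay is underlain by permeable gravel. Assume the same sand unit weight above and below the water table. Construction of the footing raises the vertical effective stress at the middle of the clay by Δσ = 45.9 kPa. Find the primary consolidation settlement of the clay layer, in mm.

Mid-depth of clay below the ground surface: z = 3.1 + 3.8/2 = 5 m.
Total vertical stress at mid-clay: σ_v = 19.1×3.1 + 16.3×1.9 = 90.18 kPa.
Pore pressure: u = 9.81×(5 − 1.3) = 36.297 kPa.
Initial effective stress: σ'_0 = σ_v − u = 90.18 − 36.297 = 53.883 kPa.
Final effective stress: σ'_f = 53.883 + 45.9 = 99.783 kPa.
σ'_f = 99.783 ≤ σ'_p = 161 kPa, so the clay remains overconsolidated and only the recompression index applies:
S_c = C_r·H/(1+e₀)·log₁₀(σ'_f/σ'_0) = 0.039×3.8/2.21×log₁₀(99.783/53.883)
    = 0.06706 × 0.2676 = 0.01795 m

S_c ≈ 17.9 mm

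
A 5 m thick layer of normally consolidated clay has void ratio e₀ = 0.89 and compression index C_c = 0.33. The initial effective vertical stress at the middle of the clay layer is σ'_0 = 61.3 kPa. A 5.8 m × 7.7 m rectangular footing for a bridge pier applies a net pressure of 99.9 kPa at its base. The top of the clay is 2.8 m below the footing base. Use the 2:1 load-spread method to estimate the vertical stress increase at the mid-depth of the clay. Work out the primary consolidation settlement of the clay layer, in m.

S_c ≈ 0.155 m

Mid-depth of clay below the footing base: z = 2.8 + 5/2 = 5.3 m.
Stress increase at mid-clay by the 2:1 spreading method:
Δσ = qBL/((B+z)(L+z)) = 99.9×5.8×7.7/((5.8+5.3)(7.7+5.3)) = 30.918 kPa
Final effective stress: σ'_f = σ'_0 + Δσ = 61.3 + 30.918 = 92.218 kPa.
Normally consolidated clay, so the full stress increment lies on the virgin compression line:
S_c = C_c·H/(1+e₀)·log₁₀(σ'_f/σ'_0) = 0.33×5/(1+0.89)×log₁₀(92.218/61.3)
    = 0.87302 × 0.17736 = 0.1548 m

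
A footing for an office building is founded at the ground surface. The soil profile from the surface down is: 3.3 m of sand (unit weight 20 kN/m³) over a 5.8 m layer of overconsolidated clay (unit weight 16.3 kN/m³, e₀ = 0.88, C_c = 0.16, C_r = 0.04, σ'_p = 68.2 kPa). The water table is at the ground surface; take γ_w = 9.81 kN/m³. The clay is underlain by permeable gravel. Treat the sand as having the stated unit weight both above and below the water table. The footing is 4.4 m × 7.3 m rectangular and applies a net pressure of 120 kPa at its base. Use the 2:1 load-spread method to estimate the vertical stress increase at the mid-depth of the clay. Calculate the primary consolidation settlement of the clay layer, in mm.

S_c ≈ 46.6 mm

Mid-depth of clay below the ground surface: z = 3.3 + 5.8/2 = 6.2 m.
Total vertical stress at mid-clay: σ_v = 20×3.3 + 16.3×2.9 = 113.27 kPa.
Pore pressure: u = 9.81×(6.2 − 0) = 60.822 kPa.
Initial effective stress: σ'_0 = σ_v − u = 113.27 − 60.822 = 52.448 kPa.
Stress increase at mid-clay by the 2:1 spreading method:
Δσ = qBL/((B+z)(L+z)) = 120×4.4×7.3/((4.4+6.2)(7.3+6.2)) = 26.935 kPa
Final effective stress: σ'_f = 52.448 + 26.935 = 79.383 kPa.
σ'_f = 79.383 > σ'_p = 68.2 kPa, so the stress path crosses the preconsolidation pressure — recompression up to σ'_p, then virgin compression beyond:
S_c = H/(1+e₀)·[C_r·log₁₀(σ'_p/σ'_0) + C_c·log₁₀(σ'_f/σ'_p)]
    = 5.8/1.88 × [0.04×log₁₀(68.2/52.448) + 0.16×log₁₀(79.383/68.2)]
    = 3.0851 × [0.0045622 + 0.010551] = 0.04663 m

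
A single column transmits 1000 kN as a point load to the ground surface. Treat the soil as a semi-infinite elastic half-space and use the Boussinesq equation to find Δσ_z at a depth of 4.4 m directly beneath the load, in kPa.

Boussinesq vertical stress below a point load on an elastic half-space:
Δσ_z = 3P/(2πz²) · [1 + (r/z)²]^(−5/2)
r/z = 0/4.4 = 0; [1+(r/z)²]^(−5/2) = 1.
Δσ_z = 3×1000/(2π×4.4²) × 1 = 24.662 × 1 = 24.66 kPa

Δσ_z ≈ 24.7 kPa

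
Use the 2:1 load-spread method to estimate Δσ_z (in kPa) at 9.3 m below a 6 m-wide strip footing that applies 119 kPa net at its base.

By the 2:1 method the load spreads at 1 horizontal : 2 vertical, so at depth z the loaded area has grown by z in each plan dimension:
Δσ = qB/(B+z) = 119×6/(6+9.3) = 46.667 kPa

Δσ_z ≈ 46.7 kPa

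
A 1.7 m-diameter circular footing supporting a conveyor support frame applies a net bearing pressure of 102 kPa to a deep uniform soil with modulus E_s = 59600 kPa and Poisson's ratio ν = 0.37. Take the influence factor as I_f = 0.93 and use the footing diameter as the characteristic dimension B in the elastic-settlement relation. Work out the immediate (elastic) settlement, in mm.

S_e ≈ 2.34 mm

Immediate (elastic) settlement: S_e = q·B·(1−ν²)/E_s · I_f.
S_e = 102 × 1.7 × (1 − 0.37²) / 59600 × 0.93
    = 102 × 1.7 × 0.8631 / 59600 × 0.93
    = 0.002335 m = 2.335 mm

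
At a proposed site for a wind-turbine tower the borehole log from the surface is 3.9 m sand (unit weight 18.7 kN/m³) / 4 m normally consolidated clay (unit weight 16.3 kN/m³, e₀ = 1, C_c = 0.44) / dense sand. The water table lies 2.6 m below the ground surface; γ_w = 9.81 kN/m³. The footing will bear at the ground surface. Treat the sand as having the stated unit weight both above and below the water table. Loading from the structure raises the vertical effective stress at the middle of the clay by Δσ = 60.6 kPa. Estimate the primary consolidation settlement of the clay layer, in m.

Mid-depth of clay below the ground surface: z = 3.9 + 4/2 = 5.9 m.
Total vertical stress at mid-clay: σ_v = 18.7×3.9 + 16.3×2 = 105.53 kPa.
Pore pressure: u = 9.81×(5.9 − 2.6) = 32.373 kPa.
Initial effective stress: σ'_0 = σ_v − u = 105.53 − 32.373 = 73.157 kPa.
Final effective stress: σ'_f = σ'_0 + Δσ = 73.157 + 60.6 = 133.76 kPa.
Normally consolidated clay, so the full stress increment lies on the virgin compression line:
S_c = C_c·H/(1+e₀)·log₁₀(σ'_f/σ'_0) = 0.44×4/(1+1)×log₁₀(133.76/73.157)
    = 0.88 × 0.26207 = 0.2306 m

S_c ≈ 0.231 m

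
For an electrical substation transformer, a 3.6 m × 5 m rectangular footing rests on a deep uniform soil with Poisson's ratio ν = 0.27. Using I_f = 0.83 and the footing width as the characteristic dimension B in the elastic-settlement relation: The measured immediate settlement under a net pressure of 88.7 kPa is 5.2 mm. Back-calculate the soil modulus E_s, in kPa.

S_e = q·B·(1−ν²)/E_s · I_f  ⇒  E_s = q·B·(1−ν²)·I_f / S_e.
E_s = 88.7 × 3.6 × 0.9271 × 0.83 / 0.0052 = 47250 kPa

E_s ≈ 47300 kPa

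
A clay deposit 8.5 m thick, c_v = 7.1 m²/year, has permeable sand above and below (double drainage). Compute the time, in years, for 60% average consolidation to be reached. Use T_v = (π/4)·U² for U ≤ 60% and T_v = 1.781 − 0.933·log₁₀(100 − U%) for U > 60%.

Drainage path length: H_d = H/2 = 4.25 m (double drainage).
U ≤ 60%: T_v = (π/4)·U² = (π/4)×0.6² = 0.28274.
t = T_v·H_d²/c_v = 0.28274×4.25²/7.1 = 0.7193 years.

t ≈ 0.719 years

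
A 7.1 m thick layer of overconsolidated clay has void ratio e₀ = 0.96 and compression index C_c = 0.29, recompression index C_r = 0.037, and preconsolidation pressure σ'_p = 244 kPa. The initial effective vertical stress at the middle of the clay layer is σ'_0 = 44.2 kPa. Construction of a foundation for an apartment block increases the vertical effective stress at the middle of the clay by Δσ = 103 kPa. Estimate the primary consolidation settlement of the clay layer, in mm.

Final effective stress: σ'_f = 44.2 + 103 = 147.2 kPa.
σ'_f = 147.2 ≤ σ'_p = 244 kPa, so the clay remains overconsolidated and only the recompression index applies:
S_c = C_r·H/(1+e₀)·log₁₀(σ'_f/σ'_0) = 0.037×7.1/1.96×log₁₀(147.2/44.2)
    = 0.13403 × 0.52249 = 0.07003 m

S_c ≈ 70 mm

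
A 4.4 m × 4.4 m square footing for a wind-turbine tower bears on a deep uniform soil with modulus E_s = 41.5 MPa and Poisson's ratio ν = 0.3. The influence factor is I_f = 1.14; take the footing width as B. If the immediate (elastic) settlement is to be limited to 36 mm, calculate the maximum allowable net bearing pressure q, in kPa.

E_s = 41.5 MPa = 41500 kPa.
S_e = q·B·(1−ν²)/E_s · I_f  ⇒  q = S_e·E_s / (B·(1−ν²)·I_f).
q = 0.036 × 41500 / (4.4 × 0.91 × 1.14) = 327.3 kPa

q ≈ 327 kPa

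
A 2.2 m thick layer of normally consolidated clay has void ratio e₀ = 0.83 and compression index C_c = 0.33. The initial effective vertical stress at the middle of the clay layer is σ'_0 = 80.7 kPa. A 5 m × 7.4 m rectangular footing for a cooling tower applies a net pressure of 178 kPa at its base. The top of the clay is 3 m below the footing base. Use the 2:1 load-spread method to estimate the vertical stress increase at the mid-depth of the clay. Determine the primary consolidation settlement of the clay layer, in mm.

Mid-depth of clay below the footing base: z = 3 + 2.2/2 = 4.1 m.
Stress increase at mid-clay by the 2:1 spreading method:
Δσ = qBL/((B+z)(L+z)) = 178×5×7.4/((5+4.1)(7.4+4.1)) = 62.934 kPa
Final effective stress: σ'_f = σ'_0 + Δσ = 80.7 + 62.934 = 143.63 kPa.
Normally consolidated clay, so the full stress increment lies on the virgin compression line:
S_c = C_c·H/(1+e₀)·log₁₀(σ'_f/σ'_0) = 0.33×2.2/(1+0.83)×log₁₀(143.63/80.7)
    = 0.39672 × 0.25037 = 0.09933 m

S_c ≈ 99.3 mm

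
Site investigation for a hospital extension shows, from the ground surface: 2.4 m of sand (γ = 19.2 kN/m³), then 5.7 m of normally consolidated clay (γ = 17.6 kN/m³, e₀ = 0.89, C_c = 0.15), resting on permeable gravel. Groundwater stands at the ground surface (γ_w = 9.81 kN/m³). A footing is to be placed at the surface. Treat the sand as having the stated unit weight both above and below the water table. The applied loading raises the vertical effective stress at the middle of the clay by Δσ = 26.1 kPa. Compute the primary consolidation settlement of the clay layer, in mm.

Mid-depth of clay below the ground surface: z = 2.4 + 5.7/2 = 5.25 m.
Total vertical stress at mid-clay: σ_v = 19.2×2.4 + 17.6×2.85 = 96.24 kPa.
Pore pressure: u = 9.81×(5.25 − 0) = 51.503 kPa.
Initial effective stress: σ'_0 = σ_v − u = 96.24 − 51.503 = 44.737 kPa.
Final effective stress: σ'_f = σ'_0 + Δσ = 44.737 + 26.1 = 70.837 kPa.
Normally consolidated clay, so the full stress increment lies on the virgin compression line:
S_c = C_c·H/(1+e₀)·log₁₀(σ'_f/σ'_0) = 0.15×5.7/(1+0.89)×log₁₀(70.837/44.737)
    = 0.45238 × 0.19959 = 0.09029 m

S_c ≈ 90.3 mm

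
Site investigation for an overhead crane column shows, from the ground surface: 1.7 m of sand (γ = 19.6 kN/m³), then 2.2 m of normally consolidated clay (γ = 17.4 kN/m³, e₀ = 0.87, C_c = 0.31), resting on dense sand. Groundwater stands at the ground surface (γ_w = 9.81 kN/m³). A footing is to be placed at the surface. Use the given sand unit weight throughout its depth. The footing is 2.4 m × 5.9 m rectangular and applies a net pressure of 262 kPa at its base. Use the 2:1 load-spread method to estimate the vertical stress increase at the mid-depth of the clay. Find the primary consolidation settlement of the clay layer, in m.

Mid-depth of clay below the ground surface: z = 1.7 + 2.2/2 = 2.8 m.
Total vertical stress at mid-clay: σ_v = 19.6×1.7 + 17.4×1.1 = 52.46 kPa.
Pore pressure: u = 9.81×(2.8 − 0) = 27.468 kPa.
Initial effective stress: σ'_0 = σ_v − u = 52.46 − 27.468 = 24.992 kPa.
Stress increase at mid-clay by the 2:1 spreading method:
Δσ = qBL/((B+z)(L+z)) = 262×2.4×5.9/((2.4+2.8)(5.9+2.8)) = 82.005 kPa
Final effective stress: σ'_f = σ'_0 + Δσ = 24.992 + 82.005 = 107 kPa.
Normally consolidated clay, so the full stress increment lies on the virgin compression line:
S_c = C_c·H/(1+e₀)·log₁₀(σ'_f/σ'_0) = 0.31×2.2/(1+0.87)×log₁₀(107/24.992)
    = 0.36471 × 0.63158 = 0.2303 m

S_c ≈ 0.23 m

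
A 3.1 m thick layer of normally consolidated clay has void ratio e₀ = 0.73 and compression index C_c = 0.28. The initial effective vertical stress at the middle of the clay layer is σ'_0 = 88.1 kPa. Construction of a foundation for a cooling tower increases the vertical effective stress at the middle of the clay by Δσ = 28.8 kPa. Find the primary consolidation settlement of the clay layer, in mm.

S_c ≈ 61.6 mm

Final effective stress: σ'_f = σ'_0 + Δσ = 88.1 + 28.8 = 116.9 kPa.
Normally consolidated clay, so the full stress increment lies on the virgin compression line:
S_c = C_c·H/(1+e₀)·log₁₀(σ'_f/σ'_0) = 0.28×3.1/(1+0.73)×log₁₀(116.9/88.1)
    = 0.50173 × 0.12284 = 0.06163 m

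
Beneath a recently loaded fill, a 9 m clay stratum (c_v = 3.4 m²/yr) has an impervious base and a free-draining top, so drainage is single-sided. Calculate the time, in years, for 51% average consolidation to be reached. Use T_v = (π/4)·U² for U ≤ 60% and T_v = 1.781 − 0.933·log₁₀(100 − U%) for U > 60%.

Drainage path length: H_d = H = 9 m (single drainage).
U ≤ 60%: T_v = (π/4)·U² = (π/4)×0.51² = 0.20428.
t = T_v·H_d²/c_v = 0.20428×9²/3.4 = 4.867 years.

t ≈ 4.87 years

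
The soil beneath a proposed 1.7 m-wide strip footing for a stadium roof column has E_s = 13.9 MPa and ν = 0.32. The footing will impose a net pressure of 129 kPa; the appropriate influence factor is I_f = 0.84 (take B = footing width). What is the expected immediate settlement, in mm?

Immediate (elastic) settlement: S_e = q·B·(1−ν²)/E_s · I_f.
E_s = 13.9 MPa = 13900 kPa.
S_e = 129 × 1.7 × (1 − 0.32²) / 13900 × 0.84
    = 129 × 1.7 × 0.8976 / 13900 × 0.84
    = 0.0119 m = 11.9 mm

S_e ≈ 11.9 mm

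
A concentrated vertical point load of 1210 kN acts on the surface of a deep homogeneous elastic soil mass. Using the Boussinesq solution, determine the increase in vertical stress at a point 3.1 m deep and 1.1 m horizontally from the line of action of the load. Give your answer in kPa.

Δσ_z ≈ 44.7 kPa

Boussinesq vertical stress below a point load on an elastic half-space:
Δσ_z = 3P/(2πz²) · [1 + (r/z)²]^(−5/2)
r/z = 1.1/3.1 = 0.35484; [1+(r/z)²]^(−5/2) = 0.74343.
Δσ_z = 3×1210/(2π×3.1²) × 0.74343 = 60.118 × 0.74343 = 44.69 kPa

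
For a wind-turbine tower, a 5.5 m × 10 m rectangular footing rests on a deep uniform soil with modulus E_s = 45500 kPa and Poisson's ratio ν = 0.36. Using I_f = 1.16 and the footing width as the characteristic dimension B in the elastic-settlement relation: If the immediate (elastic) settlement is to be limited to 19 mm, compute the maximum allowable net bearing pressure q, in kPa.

q ≈ 156 kPa

S_e = q·B·(1−ν²)/E_s · I_f  ⇒  q = S_e·E_s / (B·(1−ν²)·I_f).
q = 0.019 × 45500 / (5.5 × 0.8704 × 1.16) = 155.7 kPa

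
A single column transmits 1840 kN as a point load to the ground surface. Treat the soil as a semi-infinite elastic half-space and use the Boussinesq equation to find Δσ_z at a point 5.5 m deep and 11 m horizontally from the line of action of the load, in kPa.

Δσ_z ≈ 0.52 kPa

Boussinesq vertical stress below a point load on an elastic half-space:
Δσ_z = 3P/(2πz²) · [1 + (r/z)²]^(−5/2)
r/z = 11/5.5 = 2; [1+(r/z)²]^(−5/2) = 0.017889.
Δσ_z = 3×1840/(2π×5.5²) × 0.017889 = 29.042 × 0.017889 = 0.5195 kPa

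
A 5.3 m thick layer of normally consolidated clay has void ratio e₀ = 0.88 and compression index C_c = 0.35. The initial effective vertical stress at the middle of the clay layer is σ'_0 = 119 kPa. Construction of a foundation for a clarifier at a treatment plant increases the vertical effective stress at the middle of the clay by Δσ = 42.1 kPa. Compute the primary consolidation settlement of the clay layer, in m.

S_c ≈ 0.13 m

Final effective stress: σ'_f = σ'_0 + Δσ = 119 + 42.1 = 161.1 kPa.
Normally consolidated clay, so the full stress increment lies on the virgin compression line:
S_c = C_c·H/(1+e₀)·log₁₀(σ'_f/σ'_0) = 0.35×5.3/(1+0.88)×log₁₀(161.1/119)
    = 0.9867 × 0.13155 = 0.1298 m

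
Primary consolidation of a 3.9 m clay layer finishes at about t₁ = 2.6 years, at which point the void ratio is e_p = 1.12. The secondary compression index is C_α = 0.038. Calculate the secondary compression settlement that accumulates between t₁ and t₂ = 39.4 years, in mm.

Secondary compression: S_s = C_α·H/(1+e_p)·log₁₀(t₂/t₁)
S_s = 0.038×3.9/(1+1.12)×log₁₀(39.4/2.6)
    = 0.06991 × 1.181 = 0.08253 m

S_s ≈ 82.5 mm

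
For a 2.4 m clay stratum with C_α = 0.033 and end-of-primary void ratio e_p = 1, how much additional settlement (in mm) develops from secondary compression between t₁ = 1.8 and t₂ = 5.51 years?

Secondary compression: S_s = C_α·H/(1+e_p)·log₁₀(t₂/t₁)
S_s = 0.033×2.4/(1+1)×log₁₀(5.51/1.8)
    = 0.0396 × 0.4859 = 0.01924 m

S_s ≈ 19.2 mm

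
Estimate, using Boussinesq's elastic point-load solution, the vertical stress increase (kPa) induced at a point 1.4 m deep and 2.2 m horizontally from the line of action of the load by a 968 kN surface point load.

Boussinesq vertical stress below a point load on an elastic half-space:
Δσ_z = 3P/(2πz²) · [1 + (r/z)²]^(−5/2)
r/z = 2.2/1.4 = 1.5714; [1+(r/z)²]^(−5/2) = 0.044603.
Δσ_z = 3×968/(2π×1.4²) × 0.044603 = 235.81 × 0.044603 = 10.52 kPa

Δσ_z ≈ 10.5 kPa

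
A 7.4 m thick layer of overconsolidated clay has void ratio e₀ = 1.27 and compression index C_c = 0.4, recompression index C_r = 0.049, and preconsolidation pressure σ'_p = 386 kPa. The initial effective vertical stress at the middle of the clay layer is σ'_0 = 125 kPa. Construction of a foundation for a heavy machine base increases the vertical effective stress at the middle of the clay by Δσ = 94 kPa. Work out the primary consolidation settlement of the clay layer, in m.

S_c ≈ 0.0389 m

Final effective stress: σ'_f = 125 + 94 = 219 kPa.
σ'_f = 219 ≤ σ'_p = 386 kPa, so the clay remains overconsolidated and only the recompression index applies:
S_c = C_r·H/(1+e₀)·log₁₀(σ'_f/σ'_0) = 0.049×7.4/2.27×log₁₀(219/125)
    = 0.15974 × 0.24353 = 0.0389 m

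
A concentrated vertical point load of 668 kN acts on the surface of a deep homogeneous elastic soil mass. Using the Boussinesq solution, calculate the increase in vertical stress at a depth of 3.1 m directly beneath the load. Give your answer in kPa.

Boussinesq vertical stress below a point load on an elastic half-space:
Δσ_z = 3P/(2πz²) · [1 + (r/z)²]^(−5/2)
r/z = 0/3.1 = 0; [1+(r/z)²]^(−5/2) = 1.
Δσ_z = 3×668/(2π×3.1²) × 1 = 33.189 × 1 = 33.19 kPa

Δσ_z ≈ 33.2 kPa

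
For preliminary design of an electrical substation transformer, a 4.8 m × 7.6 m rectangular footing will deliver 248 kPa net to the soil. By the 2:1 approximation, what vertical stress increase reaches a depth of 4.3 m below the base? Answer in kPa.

By the 2:1 method the load spreads at 1 horizontal : 2 vertical, so at depth z the loaded area has grown by z in each plan dimension:
Δσ = qBL/((B+z)(L+z)) = 248×4.8×7.6/((4.8+4.3)(7.6+4.3)) = 83.545 kPa

Δσ_z ≈ 83.5 kPa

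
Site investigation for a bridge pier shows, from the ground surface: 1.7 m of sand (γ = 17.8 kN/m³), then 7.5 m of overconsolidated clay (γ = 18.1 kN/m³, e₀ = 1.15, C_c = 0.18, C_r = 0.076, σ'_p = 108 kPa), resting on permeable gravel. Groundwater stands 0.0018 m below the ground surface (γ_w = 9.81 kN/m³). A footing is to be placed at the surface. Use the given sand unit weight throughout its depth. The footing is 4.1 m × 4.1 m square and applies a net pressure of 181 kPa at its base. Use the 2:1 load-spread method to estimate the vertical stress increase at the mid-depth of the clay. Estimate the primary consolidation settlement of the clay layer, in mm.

S_c ≈ 64.2 mm

Mid-depth of clay below the ground surface: z = 1.7 + 7.5/2 = 5.45 m.
Total vertical stress at mid-clay: σ_v = 17.8×1.7 + 18.1×3.75 = 98.135 kPa.
Pore pressure: u = 9.81×(5.45 − 0.0018) = 53.445 kPa.
Initial effective stress: σ'_0 = σ_v − u = 98.135 − 53.445 = 44.69 kPa.
Stress increase at mid-clay by the 2:1 spreading method:
Δσ = qBL/((B+z)(L+z)) = 181×4.1×4.1/((4.1+5.45)(4.1+5.45)) = 33.361 kPa
Final effective stress: σ'_f = 44.69 + 33.361 = 78.051 kPa.
σ'_f = 78.051 ≤ σ'_p = 108 kPa, so the clay remains overconsolidated and only the recompression index applies:
S_c = C_r·H/(1+e₀)·log₁₀(σ'_f/σ'_0) = 0.076×7.5/2.15×log₁₀(78.051/44.69)
    = 0.26512 × 0.24217 = 0.0642 m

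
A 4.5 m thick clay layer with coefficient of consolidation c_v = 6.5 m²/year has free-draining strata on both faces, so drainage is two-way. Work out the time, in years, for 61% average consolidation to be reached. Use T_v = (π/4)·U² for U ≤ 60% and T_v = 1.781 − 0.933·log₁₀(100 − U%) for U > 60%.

t ≈ 0.231 years

Drainage path length: H_d = H/2 = 2.25 m (double drainage).
U > 60%: T_v = 1.781 − 0.933·log₁₀(100 − 61) = 0.29654.
t = T_v·H_d²/c_v = 0.29654×2.25²/6.5 = 0.231 years.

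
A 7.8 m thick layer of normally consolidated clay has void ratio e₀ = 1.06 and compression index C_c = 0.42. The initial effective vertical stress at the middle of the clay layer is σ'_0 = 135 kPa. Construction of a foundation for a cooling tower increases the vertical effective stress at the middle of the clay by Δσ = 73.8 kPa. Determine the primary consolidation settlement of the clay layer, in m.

Final effective stress: σ'_f = σ'_0 + Δσ = 135 + 73.8 = 208.8 kPa.
Normally consolidated clay, so the full stress increment lies on the virgin compression line:
S_c = C_c·H/(1+e₀)·log₁₀(σ'_f/σ'_0) = 0.42×7.8/(1+1.06)×log₁₀(208.8/135)
    = 1.5903 × 0.1894 = 0.3012 m

S_c ≈ 0.301 m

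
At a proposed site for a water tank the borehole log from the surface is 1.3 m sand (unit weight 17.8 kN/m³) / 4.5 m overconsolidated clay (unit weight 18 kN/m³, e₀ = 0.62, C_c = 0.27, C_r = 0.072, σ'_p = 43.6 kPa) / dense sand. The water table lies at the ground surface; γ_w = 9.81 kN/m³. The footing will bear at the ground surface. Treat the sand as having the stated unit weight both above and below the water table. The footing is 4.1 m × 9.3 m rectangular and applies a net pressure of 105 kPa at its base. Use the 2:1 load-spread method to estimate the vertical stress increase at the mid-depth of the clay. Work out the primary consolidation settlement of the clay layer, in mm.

Mid-depth of clay below the ground surface: z = 1.3 + 4.5/2 = 3.55 m.
Total vertical stress at mid-clay: σ_v = 17.8×1.3 + 18×2.25 = 63.64 kPa.
Pore pressure: u = 9.81×(3.55 − 0) = 34.825 kPa.
Initial effective stress: σ'_0 = σ_v − u = 63.64 − 34.825 = 28.815 kPa.
Stress increase at mid-clay by the 2:1 spreading method:
Δσ = qBL/((B+z)(L+z)) = 105×4.1×9.3/((4.1+3.55)(9.3+3.55)) = 40.728 kPa
Final effective stress: σ'_f = 28.815 + 40.728 = 69.543 kPa.
σ'_f = 69.543 > σ'_p = 43.6 kPa, so the stress path crosses the preconsolidation pressure — recompression up to σ'_p, then virgin compression beyond:
S_c = H/(1+e₀)·[C_r·log₁₀(σ'_p/σ'_0) + C_c·log₁₀(σ'_f/σ'_p)]
    = 4.5/1.62 × [0.072×log₁₀(43.6/28.815) + 0.27×log₁₀(69.543/43.6)]
    = 2.7778 × [0.01295 + 0.054747] = 0.188 m

S_c ≈ 188 mm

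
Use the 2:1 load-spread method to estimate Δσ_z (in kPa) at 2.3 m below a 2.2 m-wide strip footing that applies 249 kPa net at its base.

By the 2:1 method the load spreads at 1 horizontal : 2 vertical, so at depth z the loaded area has grown by z in each plan dimension:
Δσ = qB/(B+z) = 249×2.2/(2.2+2.3) = 121.73 kPa

Δσ_z ≈ 122 kPa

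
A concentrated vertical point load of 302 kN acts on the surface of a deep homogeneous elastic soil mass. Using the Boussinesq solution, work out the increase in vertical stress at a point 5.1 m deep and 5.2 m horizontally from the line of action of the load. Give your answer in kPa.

Δσ_z ≈ 0.933 kPa

Boussinesq vertical stress below a point load on an elastic half-space:
Δσ_z = 3P/(2πz²) · [1 + (r/z)²]^(−5/2)
r/z = 5.2/5.1 = 1.0196; [1+(r/z)²]^(−5/2) = 0.16832.
Δσ_z = 3×302/(2π×5.1²) × 0.16832 = 5.5438 × 0.16832 = 0.9331 kPa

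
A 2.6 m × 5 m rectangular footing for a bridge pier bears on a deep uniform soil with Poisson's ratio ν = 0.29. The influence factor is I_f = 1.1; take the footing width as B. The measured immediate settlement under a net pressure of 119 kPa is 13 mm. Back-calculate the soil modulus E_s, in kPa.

S_e = q·B·(1−ν²)/E_s · I_f  ⇒  E_s = q·B·(1−ν²)·I_f / S_e.
E_s = 119 × 2.6 × 0.9159 × 1.1 / 0.013 = 23980 kPa

E_s ≈ 24000 kPa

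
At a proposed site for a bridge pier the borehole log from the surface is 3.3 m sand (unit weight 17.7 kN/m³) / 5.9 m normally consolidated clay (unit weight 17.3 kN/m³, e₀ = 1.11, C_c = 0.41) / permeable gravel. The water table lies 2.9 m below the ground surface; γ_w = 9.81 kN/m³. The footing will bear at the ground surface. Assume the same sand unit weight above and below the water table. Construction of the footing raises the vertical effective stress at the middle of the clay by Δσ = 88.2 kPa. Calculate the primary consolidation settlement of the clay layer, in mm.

Mid-depth of clay below the ground surface: z = 3.3 + 5.9/2 = 6.25 m.
Total vertical stress at mid-clay: σ_v = 17.7×3.3 + 17.3×2.95 = 109.44 kPa.
Pore pressure: u = 9.81×(6.25 − 2.9) = 32.864 kPa.
Initial effective stress: σ'_0 = σ_v − u = 109.44 − 32.864 = 76.576 kPa.
Final effective stress: σ'_f = σ'_0 + Δσ = 76.576 + 88.2 = 164.78 kPa.
Normally consolidated clay, so the full stress increment lies on the virgin compression line:
S_c = C_c·H/(1+e₀)·log₁₀(σ'_f/σ'_0) = 0.41×5.9/(1+1.11)×log₁₀(164.78/76.576)
    = 1.1464 × 0.33281 = 0.3815 m

S_c ≈ 382 mm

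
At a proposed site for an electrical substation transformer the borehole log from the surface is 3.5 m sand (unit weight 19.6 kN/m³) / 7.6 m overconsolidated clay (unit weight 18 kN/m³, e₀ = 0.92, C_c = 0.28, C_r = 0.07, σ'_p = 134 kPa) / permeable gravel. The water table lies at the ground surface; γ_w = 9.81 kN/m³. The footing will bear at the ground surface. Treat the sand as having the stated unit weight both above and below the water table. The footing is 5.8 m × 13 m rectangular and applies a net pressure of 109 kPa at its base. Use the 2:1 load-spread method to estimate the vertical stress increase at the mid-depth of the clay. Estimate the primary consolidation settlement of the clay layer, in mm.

Mid-depth of clay below the ground surface: z = 3.5 + 7.6/2 = 7.3 m.
Total vertical stress at mid-clay: σ_v = 19.6×3.5 + 18×3.8 = 137 kPa.
Pore pressure: u = 9.81×(7.3 − 0) = 71.613 kPa.
Initial effective stress: σ'_0 = σ_v − u = 137 − 71.613 = 65.387 kPa.
Stress increase at mid-clay by the 2:1 spreading method:
Δσ = qBL/((B+z)(L+z)) = 109×5.8×13/((5.8+7.3)(13+7.3)) = 30.905 kPa
Final effective stress: σ'_f = 65.387 + 30.905 = 96.292 kPa.
σ'_f = 96.292 ≤ σ'_p = 134 kPa, so the clay remains overconsolidated and only the recompression index applies:
S_c = C_r·H/(1+e₀)·log₁₀(σ'_f/σ'_0) = 0.07×7.6/1.92×log₁₀(96.292/65.387)
    = 0.27708 × 0.1681 = 0.04658 m

S_c ≈ 46.6 mm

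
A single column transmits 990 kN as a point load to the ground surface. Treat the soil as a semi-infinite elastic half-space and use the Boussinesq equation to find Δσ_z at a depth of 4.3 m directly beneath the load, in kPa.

Boussinesq vertical stress below a point load on an elastic half-space:
Δσ_z = 3P/(2πz²) · [1 + (r/z)²]^(−5/2)
r/z = 0/4.3 = 0; [1+(r/z)²]^(−5/2) = 1.
Δσ_z = 3×990/(2π×4.3²) × 1 = 25.565 × 1 = 25.57 kPa

Δσ_z ≈ 25.6 kPa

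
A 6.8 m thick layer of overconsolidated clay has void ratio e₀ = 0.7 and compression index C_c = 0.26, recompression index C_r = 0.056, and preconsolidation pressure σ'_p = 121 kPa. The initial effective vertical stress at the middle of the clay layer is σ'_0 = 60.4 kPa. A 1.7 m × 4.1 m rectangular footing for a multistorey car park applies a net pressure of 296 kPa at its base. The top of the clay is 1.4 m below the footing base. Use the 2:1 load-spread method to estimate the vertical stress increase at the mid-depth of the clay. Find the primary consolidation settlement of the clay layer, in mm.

S_c ≈ 45.1 mm

Mid-depth of clay below the footing base: z = 1.4 + 6.8/2 = 4.8 m.
Stress increase at mid-clay by the 2:1 spreading method:
Δσ = qBL/((B+z)(L+z)) = 296×1.7×4.1/((1.7+4.8)(4.1+4.8)) = 35.663 kPa
Final effective stress: σ'_f = 60.4 + 35.663 = 96.063 kPa.
σ'_f = 96.063 ≤ σ'_p = 121 kPa, so the clay remains overconsolidated and only the recompression index applies:
S_c = C_r·H/(1+e₀)·log₁₀(σ'_f/σ'_0) = 0.056×6.8/1.7×log₁₀(96.063/60.4)
    = 0.224 × 0.20152 = 0.04514 m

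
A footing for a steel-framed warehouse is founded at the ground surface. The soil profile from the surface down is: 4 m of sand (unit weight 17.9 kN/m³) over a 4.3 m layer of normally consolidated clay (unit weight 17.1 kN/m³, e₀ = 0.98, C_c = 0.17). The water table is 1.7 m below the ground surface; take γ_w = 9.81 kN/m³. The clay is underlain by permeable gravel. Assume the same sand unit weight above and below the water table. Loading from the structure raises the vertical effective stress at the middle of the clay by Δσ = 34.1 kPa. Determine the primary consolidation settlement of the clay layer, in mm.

S_c ≈ 67.9 mm

Mid-depth of clay below the ground surface: z = 4 + 4.3/2 = 6.15 m.
Total vertical stress at mid-clay: σ_v = 17.9×4 + 17.1×2.15 = 108.36 kPa.
Pore pressure: u = 9.81×(6.15 − 1.7) = 43.655 kPa.
Initial effective stress: σ'_0 = σ_v − u = 108.36 − 43.655 = 64.705 kPa.
Final effective stress: σ'_f = σ'_0 + Δσ = 64.705 + 34.1 = 98.805 kPa.
Normally consolidated clay, so the full stress increment lies on the virgin compression line:
S_c = C_c·H/(1+e₀)·log₁₀(σ'_f/σ'_0) = 0.17×4.3/(1+0.98)×log₁₀(98.805/64.705)
    = 0.36919 × 0.18384 = 0.06787 m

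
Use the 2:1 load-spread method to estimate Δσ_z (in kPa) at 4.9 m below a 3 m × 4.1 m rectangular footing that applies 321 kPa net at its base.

By the 2:1 method the load spreads at 1 horizontal : 2 vertical, so at depth z the loaded area has grown by z in each plan dimension:
Δσ = qBL/((B+z)(L+z)) = 321×3×4.1/((3+4.9)(4.1+4.9)) = 55.532 kPa

Δσ_z ≈ 55.5 kPa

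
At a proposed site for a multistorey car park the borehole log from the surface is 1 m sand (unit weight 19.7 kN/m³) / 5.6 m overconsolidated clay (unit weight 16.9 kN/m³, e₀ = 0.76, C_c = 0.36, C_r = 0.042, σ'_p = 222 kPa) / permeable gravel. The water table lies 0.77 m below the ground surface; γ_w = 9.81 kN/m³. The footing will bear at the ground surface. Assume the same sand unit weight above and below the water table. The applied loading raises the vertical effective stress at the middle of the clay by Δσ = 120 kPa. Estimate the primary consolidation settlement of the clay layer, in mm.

Mid-depth of clay below the ground surface: z = 1 + 5.6/2 = 3.8 m.
Total vertical stress at mid-clay: σ_v = 19.7×1 + 16.9×2.8 = 67.02 kPa.
Pore pressure: u = 9.81×(3.8 − 0.77) = 29.724 kPa.
Initial effective stress: σ'_0 = σ_v − u = 67.02 − 29.724 = 37.296 kPa.
Final effective stress: σ'_f = 37.296 + 120 = 157.3 kPa.
σ'_f = 157.3 ≤ σ'_p = 222 kPa, so the clay remains overconsolidated and only the recompression index applies:
S_c = C_r·H/(1+e₀)·log₁₀(σ'_f/σ'_0) = 0.042×5.6/1.76×log₁₀(157.3/37.296)
    = 0.13364 × 0.62507 = 0.08353 m

S_c ≈ 83.5 mm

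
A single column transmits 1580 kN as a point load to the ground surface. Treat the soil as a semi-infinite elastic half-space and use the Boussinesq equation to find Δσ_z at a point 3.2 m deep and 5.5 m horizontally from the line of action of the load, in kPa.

Δσ_z ≈ 2.37 kPa

Boussinesq vertical stress below a point load on an elastic half-space:
Δσ_z = 3P/(2πz²) · [1 + (r/z)²]^(−5/2)
r/z = 5.5/3.2 = 1.7188; [1+(r/z)²]^(−5/2) = 0.032165.
Δσ_z = 3×1580/(2π×3.2²) × 0.032165 = 73.671 × 0.032165 = 2.37 kPa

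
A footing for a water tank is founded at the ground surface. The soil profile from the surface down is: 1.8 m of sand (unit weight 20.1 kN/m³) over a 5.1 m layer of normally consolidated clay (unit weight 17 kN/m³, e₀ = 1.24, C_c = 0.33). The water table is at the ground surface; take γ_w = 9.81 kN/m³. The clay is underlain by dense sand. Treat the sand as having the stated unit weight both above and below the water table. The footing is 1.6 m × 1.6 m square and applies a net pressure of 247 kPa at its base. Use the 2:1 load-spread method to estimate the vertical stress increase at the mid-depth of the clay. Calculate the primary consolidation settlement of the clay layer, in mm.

S_c ≈ 129 mm

Mid-depth of clay below the ground surface: z = 1.8 + 5.1/2 = 4.35 m.
Total vertical stress at mid-clay: σ_v = 20.1×1.8 + 17×2.55 = 79.53 kPa.
Pore pressure: u = 9.81×(4.35 − 0) = 42.673 kPa.
Initial effective stress: σ'_0 = σ_v − u = 79.53 − 42.673 = 36.857 kPa.
Stress increase at mid-clay by the 2:1 spreading method:
Δσ = qBL/((B+z)(L+z)) = 247×1.6×1.6/((1.6+4.35)(1.6+4.35)) = 17.861 kPa
Final effective stress: σ'_f = σ'_0 + Δσ = 36.857 + 17.861 = 54.718 kPa.
Normally consolidated clay, so the full stress increment lies on the virgin compression line:
S_c = C_c·H/(1+e₀)·log₁₀(σ'_f/σ'_0) = 0.33×5.1/(1+1.24)×log₁₀(54.718/36.857)
    = 0.75134 × 0.17161 = 0.1289 m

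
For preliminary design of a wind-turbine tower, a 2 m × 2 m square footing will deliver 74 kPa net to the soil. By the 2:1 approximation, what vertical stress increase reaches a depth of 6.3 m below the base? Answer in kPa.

By the 2:1 method the load spreads at 1 horizontal : 2 vertical, so at depth z the loaded area has grown by z in each plan dimension:
Δσ = qBL/((B+z)(L+z)) = 74×2×2/((2+6.3)(2+6.3)) = 4.2967 kPa

Δσ_z ≈ 4.3 kPa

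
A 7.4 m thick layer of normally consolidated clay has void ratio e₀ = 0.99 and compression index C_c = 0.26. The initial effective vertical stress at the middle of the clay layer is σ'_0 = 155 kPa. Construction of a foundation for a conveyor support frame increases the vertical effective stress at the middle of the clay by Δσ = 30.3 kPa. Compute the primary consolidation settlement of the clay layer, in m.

Final effective stress: σ'_f = σ'_0 + Δσ = 155 + 30.3 = 185.3 kPa.
Normally consolidated clay, so the full stress increment lies on the virgin compression line:
S_c = C_c·H/(1+e₀)·log₁₀(σ'_f/σ'_0) = 0.26×7.4/(1+0.99)×log₁₀(185.3/155)
    = 0.96683 × 0.077544 = 0.07497 m

S_c ≈ 0.075 m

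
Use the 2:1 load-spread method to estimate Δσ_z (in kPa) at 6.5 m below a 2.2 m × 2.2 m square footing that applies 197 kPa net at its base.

Δσ_z ≈ 12.6 kPa

By the 2:1 method the load spreads at 1 horizontal : 2 vertical, so at depth z the loaded area has grown by z in each plan dimension:
Δσ = qBL/((B+z)(L+z)) = 197×2.2×2.2/((2.2+6.5)(2.2+6.5)) = 12.597 kPa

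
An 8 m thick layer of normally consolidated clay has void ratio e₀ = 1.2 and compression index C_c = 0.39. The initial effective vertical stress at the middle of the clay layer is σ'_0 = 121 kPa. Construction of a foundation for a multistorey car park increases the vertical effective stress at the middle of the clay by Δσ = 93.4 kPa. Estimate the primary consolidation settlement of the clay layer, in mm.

S_c ≈ 352 mm

Final effective stress: σ'_f = σ'_0 + Δσ = 121 + 93.4 = 214.4 kPa.
Normally consolidated clay, so the full stress increment lies on the virgin compression line:
S_c = C_c·H/(1+e₀)·log₁₀(σ'_f/σ'_0) = 0.39×8/(1+1.2)×log₁₀(214.4/121)
    = 1.4182 × 0.24844 = 0.3523 m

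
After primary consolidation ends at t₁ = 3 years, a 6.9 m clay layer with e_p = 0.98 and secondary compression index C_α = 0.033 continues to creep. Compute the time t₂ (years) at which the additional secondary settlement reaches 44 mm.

S_s = C_α·H/(1+e_p)·log₁₀(t₂/t₁) ⇒ log₁₀(t₂/t₁) = S_s·(1+e_p)/(C_α·H).
log₁₀(t₂/t₁) = 0.044 × (1+0.98) / (0.033×6.9) = 0.3826
t₂ = t₁ × 10^0.3826 = 3 × 2.413 = 7.24 years

t₂ ≈ 7.24 years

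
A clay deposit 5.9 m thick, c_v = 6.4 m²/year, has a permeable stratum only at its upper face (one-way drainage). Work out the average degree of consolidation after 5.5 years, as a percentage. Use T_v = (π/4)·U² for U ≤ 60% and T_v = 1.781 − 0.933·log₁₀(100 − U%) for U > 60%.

U ≈ 93.3 %

Drainage path length: H_d = H = 5.9 m (single drainage).
T_v = c_v·t/H_d² = 6.4×5.5/5.9² = 1.0112.
T_v = 1.0112 corresponds to the U > 60% branch:
U = 1 − 10^((1.781 − T_v)/0.933)/100 = 0.9332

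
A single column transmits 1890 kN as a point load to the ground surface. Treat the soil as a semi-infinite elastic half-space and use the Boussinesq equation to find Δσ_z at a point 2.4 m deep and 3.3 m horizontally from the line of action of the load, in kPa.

Δσ_z ≈ 11 kPa

Boussinesq vertical stress below a point load on an elastic half-space:
Δσ_z = 3P/(2πz²) · [1 + (r/z)²]^(−5/2)
r/z = 3.3/2.4 = 1.375; [1+(r/z)²]^(−5/2) = 0.070392.
Δσ_z = 3×1890/(2π×2.4²) × 0.070392 = 156.67 × 0.070392 = 11.03 kPa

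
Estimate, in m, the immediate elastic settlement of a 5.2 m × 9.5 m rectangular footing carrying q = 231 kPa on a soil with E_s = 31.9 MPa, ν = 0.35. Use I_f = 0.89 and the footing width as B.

S_e ≈ 0.0294 m

Immediate (elastic) settlement: S_e = q·B·(1−ν²)/E_s · I_f.
E_s = 31.9 MPa = 31900 kPa.
S_e = 231 × 5.2 × (1 − 0.35²) / 31900 × 0.89
    = 231 × 5.2 × 0.8775 / 31900 × 0.89
    = 0.02941 m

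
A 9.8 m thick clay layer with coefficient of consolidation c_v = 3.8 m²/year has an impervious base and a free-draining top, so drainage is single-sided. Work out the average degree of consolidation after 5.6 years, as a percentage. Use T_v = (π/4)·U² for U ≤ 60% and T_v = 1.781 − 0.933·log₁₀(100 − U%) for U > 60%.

U ≈ 53.1 %

Drainage path length: H_d = H = 9.8 m (single drainage).
T_v = c_v·t/H_d² = 3.8×5.6/9.8² = 0.22157.
T_v = 0.22157 corresponds to the U ≤ 60% branch:
U = √(4T_v/π) = 0.5311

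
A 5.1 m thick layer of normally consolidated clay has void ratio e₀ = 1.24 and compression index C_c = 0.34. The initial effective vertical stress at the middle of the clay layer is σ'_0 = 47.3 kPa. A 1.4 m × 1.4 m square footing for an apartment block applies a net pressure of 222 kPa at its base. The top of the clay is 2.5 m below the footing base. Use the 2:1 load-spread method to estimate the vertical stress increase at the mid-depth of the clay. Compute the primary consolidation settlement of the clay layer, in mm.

Mid-depth of clay below the footing base: z = 2.5 + 5.1/2 = 5.05 m.
Stress increase at mid-clay by the 2:1 spreading method:
Δσ = qBL/((B+z)(L+z)) = 222×1.4×1.4/((1.4+5.05)(1.4+5.05)) = 10.459 kPa
Final effective stress: σ'_f = σ'_0 + Δσ = 47.3 + 10.459 = 57.759 kPa.
Normally consolidated clay, so the full stress increment lies on the virgin compression line:
S_c = C_c·H/(1+e₀)·log₁₀(σ'_f/σ'_0) = 0.34×5.1/(1+1.24)×log₁₀(57.759/47.3)
    = 0.77411 × 0.086759 = 0.06716 m

S_c ≈ 67.2 mm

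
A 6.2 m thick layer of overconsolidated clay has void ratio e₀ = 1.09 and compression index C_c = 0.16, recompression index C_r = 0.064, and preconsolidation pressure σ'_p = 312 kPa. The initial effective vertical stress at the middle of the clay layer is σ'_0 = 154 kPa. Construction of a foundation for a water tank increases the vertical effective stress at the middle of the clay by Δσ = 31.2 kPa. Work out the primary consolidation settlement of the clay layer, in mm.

S_c ≈ 15.2 mm

Final effective stress: σ'_f = 154 + 31.2 = 185.2 kPa.
σ'_f = 185.2 ≤ σ'_p = 312 kPa, so the clay remains overconsolidated and only the recompression index applies:
S_c = C_r·H/(1+e₀)·log₁₀(σ'_f/σ'_0) = 0.064×6.2/2.09×log₁₀(185.2/154)
    = 0.18986 × 0.08012 = 0.01521 m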